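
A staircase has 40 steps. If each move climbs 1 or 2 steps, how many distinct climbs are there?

Let f(n) count the ways. The last step is size 1 or 2, so f(n) = f(n-1) + f(n-2) with f(1)=1, f(2)=2.
Computing successive values: f(1)=1, f(2)=2, f(3)=3, f(4)=5, f(5)=8, f(6)=13, f(7)=21, f(8)=34, f(9)=55, f(10)=89, f(11)=144, f(12)=233, f(13)=377, f(14)=610, f(15)=987, f(16)=1597, f(17)=2584, f(18)=4181, f(19)=6765, f(20)=10946, f(21)=17711, f(22)=28657, f(23)=46368, f(24)=75025, f(25)=121393, f(26)=196418, f(27)=317811, f(28)=514229, f(29)=832040, f(30)=1346269, f(31)=2178309, f(32)=3524578, f(33)=5702887, f(34)=9227465, f(35)=14930352, f(36)=24157817, f(37)=39088169, f(38)=63245986, f(39)=102334155, f(40)=165580141.

Final answer: 165580141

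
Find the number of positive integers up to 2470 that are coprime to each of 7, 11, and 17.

|div by 7|=352, |div by 11|=224, |div by 17|=145.
|div by 7&11|=32, |div by 7&17|=20, |div by 11&17|=13, |div by all|=1.
By inclusion-exclusion, divisible by at least one: 352+224+145-32-20-13+1 = 657.
Not divisible by any: 2470 - 657.

Final answer: 1813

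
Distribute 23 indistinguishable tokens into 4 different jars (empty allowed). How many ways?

Stars and bars: C(n+k-1, k-1) = C(26,3).

Final answer: C(26,3) = 2600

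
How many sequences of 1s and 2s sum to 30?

Let f(n) be the number of climbs. Removing the last move (1 or 2 steps) gives f(n) = f(n-1) + f(n-2); base cases f(1)=1, f(2)=2.
Building up term by term: f(1)=1, f(2)=2, f(3)=3, f(4)=5, f(5)=8, f(6)=13, f(7)=21, f(8)=34, f(9)=55, f(10)=89, f(11)=144, f(12)=233, f(13)=377, f(14)=610, f(15)=987, f(16)=1597, f(17)=2584, f(18)=4181, f(19)=6765, f(20)=10946, f(21)=17711, f(22)=28657, f(23)=46368, f(24)=75025, f(25)=121393, f(26)=196418, f(27)=317811, f(28)=514229, f(29)=832040, f(30)=1346269.

Final answer: 1346269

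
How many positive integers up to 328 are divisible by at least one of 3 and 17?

Multiples of 3: 109. Multiples of 17: 19. Of both (lcm=51): 6.
By inclusion-exclusion: 109 + 19 - 6.

Final answer: 122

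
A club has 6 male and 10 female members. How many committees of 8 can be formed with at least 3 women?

Sum over valid woman counts:
C(10,3)C(6,5) = 720
C(10,4)C(6,4) = 3150
C(10,5)C(6,3) = 5040
C(10,6)C(6,2) = 3150
C(10,7)C(6,1) = 720
C(10,8)C(6,0) = 45
Total: 720 + 3150 + 5040 + 3150 + 720 + 45.

Final answer: 12825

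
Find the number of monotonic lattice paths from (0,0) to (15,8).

Each path has 15 right steps and 8 up steps in some order (23 steps total).
Choose which 8 of the 23 steps are up: C(23,8).

Final answer: C(23,8) = 490314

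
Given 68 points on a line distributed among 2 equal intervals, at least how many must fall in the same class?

By pigeonhole with 68 objects and 2 categories: ceiling(68/2).

Final answer: 34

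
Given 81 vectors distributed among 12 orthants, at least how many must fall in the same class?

By pigeonhole with 81 objects and 12 categories: ceiling(81/12).

Final answer: 7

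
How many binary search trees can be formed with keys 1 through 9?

The structures are counted by the Catalan number C_n. Here n = 9.
C_n = C(2n,n) - C(2n,n+1), so C_{9} = C(18,9) - C(18,10) = 48620 - 43758.

Final answer: C_{9} = 4862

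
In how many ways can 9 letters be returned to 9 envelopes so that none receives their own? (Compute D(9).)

D(n) = (n-1)(D(n-1) + D(n-2)), D(0)=1, D(1)=0.
D(2) = 1 x (0 + 1) = 1
D(3) = 2 x (1 + 0) = 2
D(4) = 3 x (2 + 1) = 9
D(5) = 4 x (9 + 2) = 44
D(6) = 5 x (44 + 9) = 265
D(7) = 6 x (265 + 44) = 1854
D(8) = 7 x (1854 + 265) = 14833
D(9) = 8 x (D(8) + D(7)) = 8 x (14833 + 1854)

Final answer: D(9) = 133496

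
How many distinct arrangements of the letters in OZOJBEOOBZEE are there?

Letters (B:2, E:3, J:1, O:4, Z:2). Total letters: 12.
Permutations = 12!/(4! x 3! x 2! x 2!).

Final answer: 831600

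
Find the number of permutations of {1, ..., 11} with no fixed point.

Use the recurrence D(n) = (n-1)(D(n-1) + D(n-2)) with D(0)=1, D(1)=0.
D(2) = 1 x (0 + 1) = 1
D(3) = 2 x (1 + 0) = 2
D(4) = 3 x (2 + 1) = 9
D(5) = 4 x (9 + 2) = 44
D(6) = 5 x (44 + 9) = 265
D(7) = 6 x (265 + 44) = 1854
D(8) = 7 x (1854 + 265) = 14833
D(9) = 8 x (14833 + 1854) = 133496
D(10) = 9 x (133496 + 14833) = 1334961
D(11) = 10 x (D(10) + D(9)) = 10 x (1334961 + 133496)

Final answer: D(11) = 14684570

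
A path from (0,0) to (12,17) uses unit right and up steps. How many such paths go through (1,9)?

Paths (0,0)->(1,9): C(10,9) = 10.
Paths (1,9)->(12,17): C(19,8) = 75582.
By multiplication principle: 10 x 75582.

Final answer: 755820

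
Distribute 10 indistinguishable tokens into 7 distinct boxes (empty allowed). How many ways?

Stars and bars: C(n+k-1, k-1) = C(16,6).

Final answer: C(16,6) = 8008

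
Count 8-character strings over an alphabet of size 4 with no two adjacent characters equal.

Let g(n) count such strings. g(1) = 4, and each valid string of length n-1 extends in 3 ways (any symbol but the last), so g(n) = 3 g(n-1).
Total: g(8) = 4 x 3^7.

Final answer: 4 x 3^{7} = 8748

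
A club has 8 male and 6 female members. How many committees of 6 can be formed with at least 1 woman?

Sum over valid woman counts:
C(6,1)C(8,5) = 336
C(6,2)C(8,4) = 1050
C(6,3)C(8,3) = 1120
C(6,4)C(8,2) = 420
C(6,5)C(8,1) = 48
C(6,6)C(8,0) = 1
Total: 336 + 1050 + 1120 + 420 + 48 + 1.

Final answer: 2975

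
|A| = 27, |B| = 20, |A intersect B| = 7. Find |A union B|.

|A union B| = |A| + |B| - |A intersect B| = 27 + 20 - 7.

Final answer: 40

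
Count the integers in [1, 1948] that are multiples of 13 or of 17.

Multiples of 13: 149. Multiples of 17: 114. Of both (lcm=221): 8.
By inclusion-exclusion: 149 + 114 - 8.

Final answer: 255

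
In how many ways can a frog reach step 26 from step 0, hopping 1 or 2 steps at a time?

Condition on the final move: it is a 1-step (f(n-1) ways to get there) or a 2-step (f(n-2) ways), so f(n) = f(n-1) + f(n-2), with f(1)=1, f(2)=2.
Building up term by term: f(1)=1, f(2)=2, f(3)=3, f(4)=5, f(5)=8, f(6)=13, f(7)=21, f(8)=34, f(9)=55, f(10)=89, f(11)=144, f(12)=233, f(13)=377, f(14)=610, f(15)=987, f(16)=1597, f(17)=2584, f(18)=4181, f(19)=6765, f(20)=10946, f(21)=17711, f(22)=28657, f(23)=46368, f(24)=75025, f(25)=121393, f(26)=196418.

Final answer: 196418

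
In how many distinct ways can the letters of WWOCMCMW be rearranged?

Letters (C:2, M:2, O:1, W:3). Total letters: 8.
Permutations = 8!/(3! x 2! x 2!).

Final answer: 1680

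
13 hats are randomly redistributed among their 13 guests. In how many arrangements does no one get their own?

D(n) = (n-1)(D(n-1) + D(n-2)), D(0)=1, D(1)=0.
D(2) = 1 x (0 + 1) = 1
D(3) = 2 x (1 + 0) = 2
D(4) = 3 x (2 + 1) = 9
D(5) = 4 x (9 + 2) = 44
D(6) = 5 x (44 + 9) = 265
D(7) = 6 x (265 + 44) = 1854
D(8) = 7 x (1854 + 265) = 14833
D(9) = 8 x (14833 + 1854) = 133496
D(10) = 9 x (133496 + 14833) = 1334961
D(11) = 10 x (1334961 + 133496) = 14684570
D(12) = 11 x (14684570 + 1334961) = 176214841
D(13) = 12 x (D(12) + D(11)) = 12 x (176214841 + 14684570)

Final answer: D(13) = 2290792932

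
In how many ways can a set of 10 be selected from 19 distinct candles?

C(19,10) = 19!/(10! x 9!).

Final answer: \binom{19}{10} = 92378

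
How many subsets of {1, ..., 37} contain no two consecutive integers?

Condition on whether n belongs to the subset: if not, any valid subset of {1, ..., n-1} works (a(n-1)); if so, n-1 is excluded and the rest is a valid subset of {1, ..., n-2} (a(n-2)). Hence a(n) = a(n-1) + a(n-2), a(1)=2, a(2)=3.
Computing successive values: a(1)=2, a(2)=3, a(3)=5, a(4)=8, a(5)=13, a(6)=21, a(7)=34, a(8)=55, a(9)=89, a(10)=144, a(11)=233, a(12)=377, a(13)=610, a(14)=987, a(15)=1597, a(16)=2584, a(17)=4181, a(18)=6765, a(19)=10946, a(20)=17711, a(21)=28657, a(22)=46368, a(23)=75025, a(24)=121393, a(25)=196418, a(26)=317811, a(27)=514229, a(28)=832040, a(29)=1346269, a(30)=2178309, a(31)=3524578, a(32)=5702887, a(33)=9227465, a(34)=14930352, a(35)=24157817, a(36)=39088169, a(37)=63245986.

Final answer: 63245986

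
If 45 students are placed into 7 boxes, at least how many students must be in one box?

By the pigeonhole principle: ceiling(45/7).

Final answer: 7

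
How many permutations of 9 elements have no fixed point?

D(n) = (n-1)(D(n-1) + D(n-2)), D(0)=1, D(1)=0.
D(2) = 1 x (0 + 1) = 1
D(3) = 2 x (1 + 0) = 2
D(4) = 3 x (2 + 1) = 9
D(5) = 4 x (9 + 2) = 44
D(6) = 5 x (44 + 9) = 265
D(7) = 6 x (265 + 44) = 1854
D(8) = 7 x (1854 + 265) = 14833
D(9) = 8 x (D(8) + D(7)) = 8 x (14833 + 1854)

Final answer: D(9) = 133496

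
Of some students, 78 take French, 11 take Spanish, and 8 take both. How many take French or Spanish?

|A union B| = |A| + |B| - |A intersect B| = 78 + 11 - 8.

Final answer: 81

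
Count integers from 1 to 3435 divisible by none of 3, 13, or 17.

|div by 3|=1145, |div by 13|=264, |div by 17|=202.
|div by 3&13|=88, |div by 3&17|=67, |div by 13&17|=15, |div by all|=5.
By inclusion-exclusion, divisible by at least one: 1145+264+202-88-67-15+5 = 1446.
Not divisible by any: 3435 - 1446.

Final answer: 1989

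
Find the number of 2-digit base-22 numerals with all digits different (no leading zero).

The leading digit has 21 choices (anything but zero); the next has 21 (anything but the first), then 20, and so on, one fewer each time.
Total: 21 x 21.

Final answer: 441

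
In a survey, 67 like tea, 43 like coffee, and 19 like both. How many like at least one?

|A union B| = |A| + |B| - |A intersect B| = 67 + 43 - 19.

Final answer: 91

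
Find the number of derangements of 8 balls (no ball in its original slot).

Use the recurrence D(n) = (n-1)(D(n-1) + D(n-2)) with D(0)=1, D(1)=0.
D(2) = 1 x (0 + 1) = 1
D(3) = 2 x (1 + 0) = 2
D(4) = 3 x (2 + 1) = 9
D(5) = 4 x (9 + 2) = 44
D(6) = 5 x (44 + 9) = 265
D(7) = 6 x (265 + 44) = 1854
D(8) = 7 x (D(7) + D(6)) = 7 x (1854 + 265)

Final answer: D(8) = 14833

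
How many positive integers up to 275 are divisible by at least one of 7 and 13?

Multiples of 7: 39. Multiples of 13: 21. Of both (lcm=91): 3.
By inclusion-exclusion: 39 + 21 - 3.

Final answer: 57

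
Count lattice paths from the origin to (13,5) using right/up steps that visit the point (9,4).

Paths (0,0)->(9,4): C(13,4) = 715.
Paths (9,4)->(13,5): C(5,1) = 5.
By multiplication principle: 715 x 5.

Final answer: 3575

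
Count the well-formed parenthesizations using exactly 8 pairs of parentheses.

This is a standard Catalan-number count: the answer is C_n. Here n = 8 (pairs).
Using C_0 = 1 and C_(k+1) = C_k x 2(2k+1)/(k+2), build up term by term: C_1=1, C_2=2, C_3=5, C_4=14, C_5=42, C_6=132, C_7=429, C_8=1430.

Final answer: C_{8} = 1430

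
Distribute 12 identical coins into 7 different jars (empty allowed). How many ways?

Stars and bars: C(n+k-1, k-1) = C(18,6).

Final answer: C(18,6) = 18564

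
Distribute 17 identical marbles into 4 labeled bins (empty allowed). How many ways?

Stars and bars: C(n+k-1, k-1) = C(20,3).

Final answer: C(20,3) = 1140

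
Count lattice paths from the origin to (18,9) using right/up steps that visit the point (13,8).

Paths (0,0)->(13,8): C(21,8) = 203490.
Paths (13,8)->(18,9): C(6,1) = 6.
By multiplication principle: 203490 x 6.

Final answer: 1220940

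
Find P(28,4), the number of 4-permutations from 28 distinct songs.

P(28,4) = 28!/(28-4)! = 28!/24!.

Final answer: P(28,4) = 491400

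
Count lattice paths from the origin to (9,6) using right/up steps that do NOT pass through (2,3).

Total paths to (9,6): C(15,6) = 5005.
Paths through (2,3): C(5,3) x C(10,3) = 1200.
Avoiding (2,3): 5005 - 1200.

Final answer: 3805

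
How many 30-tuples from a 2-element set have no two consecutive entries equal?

Let g(n) count such strings. g(1) = 2, and each valid string of length n-1 extends in 1 ways (any symbol but the last), so g(n) = 1 g(n-1).
Total: g(30) = 2 x 1^29.

Final answer: 2 x 1^{29} = 2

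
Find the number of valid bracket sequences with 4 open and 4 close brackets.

This is a standard Catalan-number count: the answer is C_n. Here n = 4 (pairs).
C_n = (2n)!/(n!(n+1)!), so C_{4} = 8!/(4! x 5!) = C(8,4)/5 = 70/5.

Final answer: C_{4} = 14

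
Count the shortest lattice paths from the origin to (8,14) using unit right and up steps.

Each path has 8 right steps and 14 up steps in some order (22 steps total).
Choose which 14 of the 22 steps are up: C(22,14).

Final answer: C(22,14) = 319770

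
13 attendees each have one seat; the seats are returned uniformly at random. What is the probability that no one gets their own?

Derangements satisfy D(n) = (n-1)(D(n-1) + D(n-2)), starting from D(0)=1, D(1)=0.
Building up: D(2)=1, D(3)=2, D(4)=9, D(5)=44, D(6)=265, D(7)=1854, D(8)=14833, D(9)=133496, D(10)=1334961, D(11)=14684570, D(12)=176214841, D(13)=2290792932.
Total arrangements: 13! = 6227020800.
Probability = D(13)/13! = 63633137/172972800.

Final answer: D(13)/13! = 2290792932/6227020800 = 0.367879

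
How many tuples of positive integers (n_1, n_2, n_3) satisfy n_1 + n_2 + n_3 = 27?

Substitute n'_i = n_i - 1 (so n'_i >= 0). Then sum n'_i = 27 - 3 = 24.
Stars and bars: C(24+3-1, 3-1) = C(26,2).

Final answer: C(26,2) = 325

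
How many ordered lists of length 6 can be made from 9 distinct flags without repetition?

P(9,6) = 9!/(9-6)! = 9!/3!.

Final answer: P(9,6) = 60480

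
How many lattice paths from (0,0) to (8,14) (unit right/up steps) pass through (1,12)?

Paths (0,0)->(1,12): C(13,12) = 13.
Paths (1,12)->(8,14): C(9,2) = 36.
By multiplication principle: 13 x 36.

Final answer: 468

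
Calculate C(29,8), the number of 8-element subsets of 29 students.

C(29,8) = 29!/(8! x 21!).

Final answer: \binom{29}{8} = 4292145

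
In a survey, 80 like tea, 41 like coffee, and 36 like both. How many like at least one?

|A union B| = |A| + |B| - |A intersect B| = 80 + 41 - 36.

Final answer: 85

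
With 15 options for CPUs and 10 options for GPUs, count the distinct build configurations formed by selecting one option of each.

By the multiplication principle: 15 x 10.

Final answer: 150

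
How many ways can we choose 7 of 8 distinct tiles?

C(8,7) = 8!/(7! x 1!).

Final answer: \binom{8}{7} = 8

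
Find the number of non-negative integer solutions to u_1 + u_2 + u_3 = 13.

Stars and bars with 13 stars and 2 bars:
C(13+3-1, 3-1) = C(15,2).

Final answer: C(15,2) = 105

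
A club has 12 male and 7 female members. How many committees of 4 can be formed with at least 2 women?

Sum over valid woman counts:
C(7,2)C(12,2) = 1386
C(7,3)C(12,1) = 420
C(7,4)C(12,0) = 35
Total: 1386 + 420 + 35.

Final answer: 1841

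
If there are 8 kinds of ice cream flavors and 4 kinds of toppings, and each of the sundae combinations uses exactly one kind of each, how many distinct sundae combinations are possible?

By the multiplication principle: 8 x 4.

Final answer: 32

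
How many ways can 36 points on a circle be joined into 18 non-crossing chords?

The structures are counted by the Catalan number C_n. Here n = 36/2 = 18.
C_n = C(2n,n)/(n+1), so C_{18} = C(36,18)/19 = 9075135300/19.

Final answer: C_{18} = 477638700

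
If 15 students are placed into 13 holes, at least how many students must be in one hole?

By the pigeonhole principle: ceiling(15/13).

Final answer: 2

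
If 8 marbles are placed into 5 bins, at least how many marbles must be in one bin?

By the pigeonhole principle: ceiling(8/5).

Final answer: 2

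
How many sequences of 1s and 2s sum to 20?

Let f(n) be the number of climbs. Removing the last move (1 or 2 steps) gives f(n) = f(n-1) + f(n-2); base cases f(1)=1, f(2)=2.
Iterating the recurrence: f(1)=1, f(2)=2, f(3)=3, f(4)=5, f(5)=8, f(6)=13, f(7)=21, f(8)=34, f(9)=55, f(10)=89, f(11)=144, f(12)=233, f(13)=377, f(14)=610, f(15)=987, f(16)=1597, f(17)=2584, f(18)=4181, f(19)=6765, f(20)=10946.

Final answer: 10946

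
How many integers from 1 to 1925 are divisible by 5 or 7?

Multiples of 5: 385. Multiples of 7: 275. Of both (lcm=35): 55.
By inclusion-exclusion: 385 + 275 - 55.

Final answer: 605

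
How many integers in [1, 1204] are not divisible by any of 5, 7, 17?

|div by 5|=240, |div by 7|=172, |div by 17|=70.
|div by 5&7|=34, |div by 5&17|=14, |div by 7&17|=10, |div by all|=2.
By inclusion-exclusion, divisible by at least one: 240+172+70-34-14-10+2 = 426.
Not divisible by any: 1204 - 426.

Final answer: 778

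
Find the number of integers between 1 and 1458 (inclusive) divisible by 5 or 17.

Multiples of 5: 291. Multiples of 17: 85. Of both (lcm=85): 17.
By inclusion-exclusion: 291 + 85 - 17.

Final answer: 359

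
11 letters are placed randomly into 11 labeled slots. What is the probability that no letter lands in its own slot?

Derangements satisfy D(n) = (n-1)(D(n-1) + D(n-2)), starting from D(0)=1, D(1)=0.
Building up: D(2)=1, D(3)=2, D(4)=9, D(5)=44, D(6)=265, D(7)=1854, D(8)=14833, D(9)=133496, D(10)=1334961, D(11)=14684570.
Total arrangements: 11! = 39916800.
Probability = D(11)/11! = 1468457/3991680.

Final answer: D(11)/11! = 14684570/39916800 = 0.367879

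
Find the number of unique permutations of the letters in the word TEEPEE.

Letters (E:4, P:1, T:1). Total letters: 6.
Permutations = 6!/(4!).

Final answer: 30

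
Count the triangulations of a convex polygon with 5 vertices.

This is a standard Catalan-number count: the answer is C_n. Here n = 5 - 2 = 3.
Using C_0 = 1 and C_(k+1) = C_k x 2(2k+1)/(k+2), build up term by term: C_1=1, C_2=2, C_3=5.

Final answer: C_{3} = 5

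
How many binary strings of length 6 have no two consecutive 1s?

A valid string ends in 0 (append to any length-(n-1) valid string) or in 01 (append to any length-(n-2) valid string), so a(n) = a(n-1) + a(n-2) with a(1)=2, a(2)=3.
Building up term by term: a(1)=2, a(2)=3, a(3)=5, a(4)=8, a(5)=13, a(6)=21.

Final answer: 21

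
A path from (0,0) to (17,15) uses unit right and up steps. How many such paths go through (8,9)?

Paths (0,0)->(8,9): C(17,9) = 24310.
Paths (8,9)->(17,15): C(15,6) = 5005.
By multiplication principle: 24310 x 5005.

Final answer: 121671550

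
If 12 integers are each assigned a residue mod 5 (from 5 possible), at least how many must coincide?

There are 5 possible values for residue mod 5. With 12 integers and 5 categories, by pigeonhole: ceiling(12/5).

Final answer: 3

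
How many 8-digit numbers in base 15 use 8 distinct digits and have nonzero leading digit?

First digit: 14 (nonzero). Second: 14 (not first). Third: 13, etc.
Total: 14 x 14 x 13 x 12 x 11 x 10 x 9 x 8.

Final answer: 242161920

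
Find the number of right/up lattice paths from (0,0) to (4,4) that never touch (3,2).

Total paths to (4,4): C(8,4) = 70.
Paths through (3,2): C(5,2) x C(3,2) = 30.
Avoiding (3,2): 70 - 30.

Final answer: 40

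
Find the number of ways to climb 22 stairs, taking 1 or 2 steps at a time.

Let f(n) be the number of climbs. Removing the last move (1 or 2 steps) gives f(n) = f(n-1) + f(n-2); base cases f(1)=1, f(2)=2.
Building up term by term: f(1)=1, f(2)=2, f(3)=3, f(4)=5, f(5)=8, f(6)=13, f(7)=21, f(8)=34, f(9)=55, f(10)=89, f(11)=144, f(12)=233, f(13)=377, f(14)=610, f(15)=987, f(16)=1597, f(17)=2584, f(18)=4181, f(19)=6765, f(20)=10946, f(21)=17711, f(22)=28657.

Final answer: 28657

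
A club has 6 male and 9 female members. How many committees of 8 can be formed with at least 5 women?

Sum over valid woman counts:
C(9,5)C(6,3) = 2520
C(9,6)C(6,2) = 1260
C(9,7)C(6,1) = 216
C(9,8)C(6,0) = 9
Total: 2520 + 1260 + 216 + 9.

Final answer: 4005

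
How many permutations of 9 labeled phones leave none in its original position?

Use the recurrence D(n) = (n-1)(D(n-1) + D(n-2)) with D(0)=1, D(1)=0.
D(2) = 1 x (0 + 1) = 1
D(3) = 2 x (1 + 0) = 2
D(4) = 3 x (2 + 1) = 9
D(5) = 4 x (9 + 2) = 44
D(6) = 5 x (44 + 9) = 265
D(7) = 6 x (265 + 44) = 1854
D(8) = 7 x (1854 + 265) = 14833
D(9) = 8 x (D(8) + D(7)) = 8 x (14833 + 1854)

Final answer: D(9) = 133496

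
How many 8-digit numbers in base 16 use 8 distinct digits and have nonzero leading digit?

The leading digit has 15 choices (anything but zero); the next has 15 (anything but the first), then 14, and so on, one fewer each time.
Total: 15 x 15 x 14 x 13 x 12 x 11 x 10 x 9.

Final answer: 486486000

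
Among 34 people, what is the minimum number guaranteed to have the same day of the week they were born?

There are 7 possible values for day of the week they were born. With 34 people and 7 categories, by pigeonhole: ceiling(34/7).

Final answer: 5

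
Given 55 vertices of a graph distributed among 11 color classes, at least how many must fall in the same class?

By pigeonhole with 55 objects and 11 categories: ceiling(55/11).

Final answer: 5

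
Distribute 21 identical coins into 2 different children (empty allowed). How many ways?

Stars and bars: C(n+k-1, k-1) = C(22,1).

Final answer: C(22,1) = 22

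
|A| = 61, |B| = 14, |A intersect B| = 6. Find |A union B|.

|A union B| = |A| + |B| - |A intersect B| = 61 + 14 - 6.

Final answer: 69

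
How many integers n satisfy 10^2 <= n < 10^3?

These are the integers in [10^2, 10^3), so the count is 10^3 - 10^2 = 9 x 10^2.

Final answer: 900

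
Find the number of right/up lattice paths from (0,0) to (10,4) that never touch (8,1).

Total paths to (10,4): C(14,4) = 1001.
Paths through (8,1): C(9,1) x C(5,3) = 90.
Avoiding (8,1): 1001 - 90.

Final answer: 911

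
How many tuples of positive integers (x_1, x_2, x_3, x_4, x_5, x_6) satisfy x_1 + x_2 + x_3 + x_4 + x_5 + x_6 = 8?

Substitute x'_i = x_i - 1 (so x'_i >= 0). Then sum x'_i = 8 - 6 = 2.
Stars and bars: C(2+6-1, 6-1) = C(7,5).

Final answer: C(7,5) = 21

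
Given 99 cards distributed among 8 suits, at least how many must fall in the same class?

By pigeonhole with 99 objects and 8 categories: ceiling(99/8).

Final answer: 13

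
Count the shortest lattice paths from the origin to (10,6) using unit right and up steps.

Each path has 10 right steps and 6 up steps in some order (16 steps total).
Choose which 6 of the 16 steps are up: C(16,6).

Final answer: C(16,6) = 8008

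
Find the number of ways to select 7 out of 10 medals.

C(10,7) = 10!/(7! x (10-7)!).

Final answer: C(10,7) = 120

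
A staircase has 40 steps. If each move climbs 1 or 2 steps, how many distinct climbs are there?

Let f(n) be the number of climbs. Removing the last move (1 or 2 steps) gives f(n) = f(n-1) + f(n-2); base cases f(1)=1, f(2)=2.
Computing successive values: f(1)=1, f(2)=2, f(3)=3, f(4)=5, f(5)=8, f(6)=13, f(7)=21, f(8)=34, f(9)=55, f(10)=89, f(11)=144, f(12)=233, f(13)=377, f(14)=610, f(15)=987, f(16)=1597, f(17)=2584, f(18)=4181, f(19)=6765, f(20)=10946, f(21)=17711, f(22)=28657, f(23)=46368, f(24)=75025, f(25)=121393, f(26)=196418, f(27)=317811, f(28)=514229, f(29)=832040, f(30)=1346269, f(31)=2178309, f(32)=3524578, f(33)=5702887, f(34)=9227465, f(35)=14930352, f(36)=24157817, f(37)=39088169, f(38)=63245986, f(39)=102334155, f(40)=165580141.

Final answer: 165580141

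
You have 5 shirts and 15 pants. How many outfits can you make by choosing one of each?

By the multiplication principle: 5 x 15.

Final answer: 75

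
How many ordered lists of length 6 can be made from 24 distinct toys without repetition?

P(24,6) = 24!/(24-6)! = 24!/18!.

Final answer: P(24,6) = 96909120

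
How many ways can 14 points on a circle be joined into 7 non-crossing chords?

This is counted by the nth Catalan number C_n. Here n = 14/2 = 7.
C_n = C(2n,n) - C(2n,n+1), so C_{7} = C(14,7) - C(14,8) = 3432 - 3003.

Final answer: C_{7} = 429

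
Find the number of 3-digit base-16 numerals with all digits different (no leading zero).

First digit: 15 (nonzero). Second: 15 (not first). Third: 14, etc.
Total: 15 x 15 x 14.

Final answer: 3150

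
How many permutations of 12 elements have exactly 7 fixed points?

Choose which 7 elements are fixed: C(12,7) = 792.
Derange the remaining 5 using D(j) = (j-1)(D(j-1) + D(j-2)), D(0)=1, D(1)=0: D(2)=1, D(3)=2, D(4)=9, D(5)=44.
Total: 792 x 44.

Final answer: C(12,7) D(5) = 34848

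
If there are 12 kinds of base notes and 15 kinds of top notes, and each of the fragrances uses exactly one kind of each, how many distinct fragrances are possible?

By the multiplication principle: 12 x 15.

Final answer: 180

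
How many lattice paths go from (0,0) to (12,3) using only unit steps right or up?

Each path has 12 right steps and 3 up steps in some order (15 steps total).
Choose which 3 of the 15 steps are up: C(15,3).

Final answer: C(15,3) = 455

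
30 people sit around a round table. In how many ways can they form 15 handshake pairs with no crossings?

The structures are counted by the Catalan number C_n. Here n = 30/2 = 15.
Using C_0 = 1 and C_(k+1) = C_k x 2(2k+1)/(k+2), build up term by term: C_1=1, C_2=2, C_3=5, C_4=14, C_5=42, C_6=132, C_7=429, C_8=1430, C_9=4862, C_10=16796, C_11=58786, C_12=208012, C_13=742900, C_14=2674440, C_15=9694845.

Final answer: C_{15} = 9694845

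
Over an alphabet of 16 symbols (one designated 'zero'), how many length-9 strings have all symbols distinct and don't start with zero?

The leading digit has 15 choices (anything but zero); the next has 15 (anything but the first), then 14, and so on, one fewer each time.
Total: 15 x 15 x 14 x 13 x 12 x 11 x 10 x 9 x 8.

Final answer: 3891888000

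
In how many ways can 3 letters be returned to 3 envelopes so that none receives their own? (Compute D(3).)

Use the recurrence D(n) = (n-1)(D(n-1) + D(n-2)) with D(0)=1, D(1)=0.
D(2) = 1 x (0 + 1) = 1
D(3) = 2 x (D(2) + D(1)) = 2 x (1 + 0)

Final answer: D(3) = 2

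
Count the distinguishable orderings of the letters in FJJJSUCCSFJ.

Letters (C:2, F:2, J:4, S:2, U:1). Total letters: 11.
Permutations = 11!/(4! x 2! x 2! x 2!).

Final answer: 207900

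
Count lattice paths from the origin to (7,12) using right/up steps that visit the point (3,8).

Paths (0,0)->(3,8): C(11,8) = 165.
Paths (3,8)->(7,12): C(8,4) = 70.
By multiplication principle: 165 x 70.

Final answer: 11550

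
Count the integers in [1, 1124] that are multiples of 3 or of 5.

Multiples of 3: 374. Multiples of 5: 224. Of both (lcm=15): 74.
By inclusion-exclusion: 374 + 224 - 74.

Final answer: 524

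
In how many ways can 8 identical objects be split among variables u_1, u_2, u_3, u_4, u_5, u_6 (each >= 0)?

Stars and bars with 8 stars and 5 bars:
C(8+6-1, 6-1) = C(13,5).

Final answer: C(13,5) = 1287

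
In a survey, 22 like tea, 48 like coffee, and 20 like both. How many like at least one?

|A union B| = |A| + |B| - |A intersect B| = 22 + 48 - 20.

Final answer: 50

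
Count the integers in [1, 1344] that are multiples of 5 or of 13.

Multiples of 5: 268. Multiples of 13: 103. Of both (lcm=65): 20.
By inclusion-exclusion: 268 + 103 - 20.

Final answer: 351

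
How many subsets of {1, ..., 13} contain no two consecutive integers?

Let a(n) count such subsets of {1, ..., n}. Either n is excluded (a(n-1) ways) or n is included, forcing n-1 out (a(n-2) ways), so a(n) = a(n-1) + a(n-2) with a(1)=2, a(2)=3.
Computing successive values: a(1)=2, a(2)=3, a(3)=5, a(4)=8, a(5)=13, a(6)=21, a(7)=34, a(8)=55, a(9)=89, a(10)=144, a(11)=233, a(12)=377, a(13)=610.

Final answer: 610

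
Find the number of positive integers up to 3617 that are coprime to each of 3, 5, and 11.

|div by 3|=1205, |div by 5|=723, |div by 11|=328.
|div by 3&5|=241, |div by 3&11|=109, |div by 5&11|=65, |div by all|=21.
By inclusion-exclusion, divisible by at least one: 1205+723+328-241-109-65+21 = 1862.
Not divisible by any: 3617 - 1862.

Final answer: 1755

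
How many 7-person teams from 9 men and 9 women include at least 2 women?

Sum over valid woman counts:
C(9,2)C(9,5) = 4536
C(9,3)C(9,4) = 10584
C(9,4)C(9,3) = 10584
C(9,5)C(9,2) = 4536
C(9,6)C(9,1) = 756
C(9,7)C(9,0) = 36
Total: 4536 + 10584 + 10584 + 4536 + 756 + 36.

Final answer: 31032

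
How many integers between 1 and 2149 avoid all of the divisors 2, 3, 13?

|div by 2|=1074, |div by 3|=716, |div by 13|=165.
|div by 2&3|=358, |div by 2&13|=82, |div by 3&13|=55, |div by all|=27.
By inclusion-exclusion, divisible by at least one: 1074+716+165-358-82-55+27 = 1487.
Not divisible by any: 2149 - 1487.

Final answer: 662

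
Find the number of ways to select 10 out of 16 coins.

C(16,10) = 16!/(10! x 6!).

Final answer: \binom{16}{10} = 8008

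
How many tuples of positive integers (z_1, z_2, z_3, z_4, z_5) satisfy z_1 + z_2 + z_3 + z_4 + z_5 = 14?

Substitute z'_i = z_i - 1 (so z'_i >= 0). Then sum z'_i = 14 - 5 = 9.
Stars and bars: C(9+5-1, 5-1) = C(13,4).

Final answer: C(13,4) = 715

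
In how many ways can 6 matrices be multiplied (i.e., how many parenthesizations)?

This is counted by the nth Catalan number C_n. Here n = 6 - 1 = 5.
C_n = C(2n,n) - C(2n,n+1), so C_{5} = C(10,5) - C(10,6) = 252 - 210.

Final answer: C_{5} = 42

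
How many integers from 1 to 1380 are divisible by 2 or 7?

Multiples of 2: 690. Multiples of 7: 197. Of both (lcm=14): 98.
By inclusion-exclusion: 690 + 197 - 98.

Final answer: 789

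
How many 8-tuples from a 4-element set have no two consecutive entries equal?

First character: 4 choices. Each subsequent: 3 choices (must differ from the previous one).
Total: 4 x 3^7.

Final answer: 4 x 3^{7} = 8748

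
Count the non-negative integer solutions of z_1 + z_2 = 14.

Stars and bars with 14 stars and 1 bars:
C(14+2-1, 2-1) = C(15,1).

Final answer: C(15,1) = 15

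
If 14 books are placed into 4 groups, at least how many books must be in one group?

By the pigeonhole principle: ceiling(14/4).

Final answer: 4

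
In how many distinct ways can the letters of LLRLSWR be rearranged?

Letters (L:3, R:2, S:1, W:1). Total letters: 7.
Permutations = 7!/(3! x 2!).

Final answer: 420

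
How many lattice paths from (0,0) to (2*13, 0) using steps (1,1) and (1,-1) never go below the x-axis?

Total monotonic paths to (13,13): C(26,13) = 10400600.
By the reflection principle, paths that go above the diagonal number C(26,14) = 9657700.
Valid Dyck paths: 10400600 - 9657700.
(These counts are the Catalan numbers.)

Final answer: C_{13} = 742900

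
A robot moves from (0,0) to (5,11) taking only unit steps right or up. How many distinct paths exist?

Each path has 5 right steps and 11 up steps in some order (16 steps total).
Choose which 11 of the 16 steps are up: C(16,11).

Final answer: C(16,11) = 4368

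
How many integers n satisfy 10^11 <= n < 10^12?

First digit: 9 choices (1-9). Each of the remaining 11 digits: 10 choices.
Total: 9 x 10^11.

Final answer: 900000000000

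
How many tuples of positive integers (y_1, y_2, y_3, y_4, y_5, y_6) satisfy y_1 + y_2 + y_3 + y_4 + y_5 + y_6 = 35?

Substitute y'_i = y_i - 1 (so y'_i >= 0). Then sum y'_i = 35 - 6 = 29.
Stars and bars: C(29+6-1, 6-1) = C(34,5).

Final answer: C(34,5) = 278256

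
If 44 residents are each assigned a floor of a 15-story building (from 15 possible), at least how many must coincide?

There are 15 possible values for floor of a 15-story building. With 44 residents and 15 categories, by pigeonhole: ceiling(44/15).

Final answer: 3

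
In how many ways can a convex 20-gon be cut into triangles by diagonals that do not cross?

This is counted by the nth Catalan number C_n. Here n = 20 - 2 = 18.
C_n = C(2n,n)/(n+1), so C_{18} = C(36,18)/19 = 9075135300/19.

Final answer: C_{18} = 477638700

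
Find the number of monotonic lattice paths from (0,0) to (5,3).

Each path has 5 right steps and 3 up steps in some order (8 steps total).
Choose which 3 of the 8 steps are up: C(8,3).

Final answer: C(8,3) = 56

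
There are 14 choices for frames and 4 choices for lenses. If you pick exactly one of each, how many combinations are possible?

By the multiplication principle: 14 x 4.

Final answer: 56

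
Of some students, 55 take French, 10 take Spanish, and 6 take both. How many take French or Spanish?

|A union B| = |A| + |B| - |A intersect B| = 55 + 10 - 6.

Final answer: 59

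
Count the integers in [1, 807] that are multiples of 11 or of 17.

Multiples of 11: 73. Multiples of 17: 47. Of both (lcm=187): 4.
By inclusion-exclusion: 73 + 47 - 4.

Final answer: 116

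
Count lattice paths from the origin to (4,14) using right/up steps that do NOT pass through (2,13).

Total paths to (4,14): C(18,14) = 3060.
Paths through (2,13): C(15,13) x C(3,1) = 315.
Avoiding (2,13): 3060 - 315.

Final answer: 2745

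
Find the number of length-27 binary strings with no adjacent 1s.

A valid string ends in 0 (append to any length-(n-1) valid string) or in 01 (append to any length-(n-2) valid string), so a(n) = a(n-1) + a(n-2) with a(1)=2, a(2)=3.
Iterating the recurrence: a(1)=2, a(2)=3, a(3)=5, a(4)=8, a(5)=13, a(6)=21, a(7)=34, a(8)=55, a(9)=89, a(10)=144, a(11)=233, a(12)=377, a(13)=610, a(14)=987, a(15)=1597, a(16)=2584, a(17)=4181, a(18)=6765, a(19)=10946, a(20)=17711, a(21)=28657, a(22)=46368, a(23)=75025, a(24)=121393, a(25)=196418, a(26)=317811, a(27)=514229.

Final answer: 514229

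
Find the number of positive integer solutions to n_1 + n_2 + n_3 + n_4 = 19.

Substitute n'_i = n_i - 1 (so n'_i >= 0). Then sum n'_i = 19 - 4 = 15.
Stars and bars: C(15+4-1, 4-1) = C(18,3).

Final answer: C(18,3) = 816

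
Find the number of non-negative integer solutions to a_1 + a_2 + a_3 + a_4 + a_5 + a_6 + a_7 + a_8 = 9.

Stars and bars with 9 stars and 7 bars:
C(9+8-1, 8-1) = C(16,7).

Final answer: C(16,7) = 11440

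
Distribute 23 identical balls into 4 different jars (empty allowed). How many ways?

Stars and bars: C(n+k-1, k-1) = C(26,3).

Final answer: C(26,3) = 2600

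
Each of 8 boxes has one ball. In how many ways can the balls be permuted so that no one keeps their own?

Derangements satisfy D(n) = (n-1)(D(n-1) + D(n-2)), starting from D(0)=1, D(1)=0.
D(2) = 1 x (0 + 1) = 1
D(3) = 2 x (1 + 0) = 2
D(4) = 3 x (2 + 1) = 9
D(5) = 4 x (9 + 2) = 44
D(6) = 5 x (44 + 9) = 265
D(7) = 6 x (265 + 44) = 1854
D(8) = 7 x (D(7) + D(6)) = 7 x (1854 + 265)

Final answer: D(8) = 14833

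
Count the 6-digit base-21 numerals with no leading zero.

These are the integers in [21^5, 21^6), so the count is 21^6 - 21^5 = 20 x 21^5.

Final answer: 81682020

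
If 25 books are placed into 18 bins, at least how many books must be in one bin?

By the pigeonhole principle: ceiling(25/18).

Final answer: 2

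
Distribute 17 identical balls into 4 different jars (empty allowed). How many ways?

Stars and bars: C(n+k-1, k-1) = C(20,3).

Final answer: C(20,3) = 1140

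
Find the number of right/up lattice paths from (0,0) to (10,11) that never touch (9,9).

Total paths to (10,11): C(21,11) = 352716.
Paths through (9,9): C(18,9) x C(3,2) = 145860.
Avoiding (9,9): 352716 - 145860.

Final answer: 206856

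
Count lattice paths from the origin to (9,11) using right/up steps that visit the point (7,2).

Paths (0,0)->(7,2): C(9,2) = 36.
Paths (7,2)->(9,11): C(11,9) = 55.
By multiplication principle: 36 x 55.

Final answer: 1980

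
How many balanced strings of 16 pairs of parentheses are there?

This is a standard Catalan-number count: the answer is C_n. Here n = 16 (pairs).
C_n = C(2n,n)/(n+1), so C_{16} = C(32,16)/17 = 601080390/17.

Final answer: C_{16} = 35357670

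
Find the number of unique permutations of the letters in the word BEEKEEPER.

Letters (B:1, E:5, K:1, P:1, R:1). Total letters: 9.
Permutations = 9!/(5!).

Final answer: 3024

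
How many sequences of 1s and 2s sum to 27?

Let f(n) count the ways. The last step is size 1 or 2, so f(n) = f(n-1) + f(n-2) with f(1)=1, f(2)=2.
Computing successive values: f(1)=1, f(2)=2, f(3)=3, f(4)=5, f(5)=8, f(6)=13, f(7)=21, f(8)=34, f(9)=55, f(10)=89, f(11)=144, f(12)=233, f(13)=377, f(14)=610, f(15)=987, f(16)=1597, f(17)=2584, f(18)=4181, f(19)=6765, f(20)=10946, f(21)=17711, f(22)=28657, f(23)=46368, f(24)=75025, f(25)=121393, f(26)=196418, f(27)=317811.

Final answer: 317811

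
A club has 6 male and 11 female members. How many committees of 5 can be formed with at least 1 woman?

Sum over valid woman counts:
C(11,1)C(6,4) = 165
C(11,2)C(6,3) = 1100
C(11,3)C(6,2) = 2475
C(11,4)C(6,1) = 1980
C(11,5)C(6,0) = 462
Total: 165 + 1100 + 2475 + 1980 + 462.

Final answer: 6182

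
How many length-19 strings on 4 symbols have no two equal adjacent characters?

First character: 4 choices. Each subsequent: 3 choices (must differ from the previous one).
Total: 4 x 3^18.

Final answer: 4 x 3^{18} = 1549681956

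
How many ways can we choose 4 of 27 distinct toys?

C(27,4) = 27!/(4! x 23!).

Final answer: \binom{27}{4} = 17550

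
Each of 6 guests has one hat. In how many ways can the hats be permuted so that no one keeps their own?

Use the recurrence D(n) = (n-1)(D(n-1) + D(n-2)) with D(0)=1, D(1)=0.
D(2) = 1 x (0 + 1) = 1
D(3) = 2 x (1 + 0) = 2
D(4) = 3 x (2 + 1) = 9
D(5) = 4 x (9 + 2) = 44
D(6) = 5 x (D(5) + D(4)) = 5 x (44 + 9)

Final answer: D(6) = 265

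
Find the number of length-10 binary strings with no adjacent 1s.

A valid string ends in 0 (append to any length-(n-1) valid string) or in 01 (append to any length-(n-2) valid string), so a(n) = a(n-1) + a(n-2) with a(1)=2, a(2)=3.
Building up term by term: a(1)=2, a(2)=3, a(3)=5, a(4)=8, a(5)=13, a(6)=21, a(7)=34, a(8)=55, a(9)=89, a(10)=144.

Final answer: 144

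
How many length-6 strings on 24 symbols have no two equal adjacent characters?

Let g(n) count such strings. g(1) = 24, and each valid string of length n-1 extends in 23 ways (any symbol but the last), so g(n) = 23 g(n-1).
Total: g(6) = 24 x 23^5.

Final answer: 24 x 23^{5} = 154472232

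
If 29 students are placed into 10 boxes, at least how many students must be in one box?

By the pigeonhole principle: ceiling(29/10).

Final answer: 3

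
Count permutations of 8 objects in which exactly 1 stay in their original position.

Choose which 1 elements are fixed: C(8,1) = 8.
Derange the remaining 7 using D(j) = (j-1)(D(j-1) + D(j-2)), D(0)=1, D(1)=0: D(2)=1, D(3)=2, D(4)=9, D(5)=44, D(6)=265, D(7)=1854.
Total: 8 x 1854.

Final answer: C(8,1) D(7) = 14832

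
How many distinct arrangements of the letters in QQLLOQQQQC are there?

Letters (C:1, L:2, O:1, Q:6). Total letters: 10.
Permutations = 10!/(6! x 2!).

Final answer: 2520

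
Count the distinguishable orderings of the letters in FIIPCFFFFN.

Letters (C:1, F:5, I:2, N:1, P:1). Total letters: 10.
Permutations = 10!/(5! x 2!).

Final answer: 15120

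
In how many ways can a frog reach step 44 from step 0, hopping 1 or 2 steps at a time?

Condition on the final move: it is a 1-step (f(n-1) ways to get there) or a 2-step (f(n-2) ways), so f(n) = f(n-1) + f(n-2), with f(1)=1, f(2)=2.
Iterating the recurrence: f(1)=1, f(2)=2, f(3)=3, f(4)=5, f(5)=8, f(6)=13, f(7)=21, f(8)=34, f(9)=55, f(10)=89, f(11)=144, f(12)=233, f(13)=377, f(14)=610, f(15)=987, f(16)=1597, f(17)=2584, f(18)=4181, f(19)=6765, f(20)=10946, f(21)=17711, f(22)=28657, f(23)=46368, f(24)=75025, f(25)=121393, f(26)=196418, f(27)=317811, f(28)=514229, f(29)=832040, f(30)=1346269, f(31)=2178309, f(32)=3524578, f(33)=5702887, f(34)=9227465, f(35)=14930352, f(36)=24157817, f(37)=39088169, f(38)=63245986, f(39)=102334155, f(40)=165580141, f(41)=267914296, f(42)=433494437, f(43)=701408733, f(44)=1134903170.

Final answer: 1134903170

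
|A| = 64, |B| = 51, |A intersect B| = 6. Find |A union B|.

|A union B| = |A| + |B| - |A intersect B| = 64 + 51 - 6.

Final answer: 109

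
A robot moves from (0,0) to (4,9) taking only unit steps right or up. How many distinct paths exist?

Each path has 4 right steps and 9 up steps in some order (13 steps total).
Choose which 9 of the 13 steps are up: C(13,9).

Final answer: C(13,9) = 715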